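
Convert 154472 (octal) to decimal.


Positional values:
Position 0: 2 × 8^0 = 2
Position 1: 7 × 8^1 = 56
Position 2: 4 × 8^2 = 256
Position 3: 4 × 8^3 = 2048
Position 4: 5 × 8^4 = 20480
Position 5: 1 × 8^5 = 32768
Sum = 2 + 56 + 256 + 2048 + 20480 + 32768
= 55610


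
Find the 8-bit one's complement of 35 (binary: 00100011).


Original: 00100011
Invert all bits:
  bit 0: 0 → 1
  bit 1: 0 → 1
  bit 2: 1 → 0
  bit 3: 0 → 1
  bit 4: 0 → 1
  bit 5: 0 → 1
  bit 6: 1 → 0
  bit 7: 1 → 0
= 11011100


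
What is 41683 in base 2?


Divide by 2 repeatedly:
41683 ÷ 2 = 20841 remainder 1
20841 ÷ 2 = 10420 remainder 1
10420 ÷ 2 = 5210 remainder 0
5210 ÷ 2 = 2605 remainder 0
2605 ÷ 2 = 1302 remainder 1
1302 ÷ 2 = 651 remainder 0
651 ÷ 2 = 325 remainder 1
325 ÷ 2 = 162 remainder 1
162 ÷ 2 = 81 remainder 0
81 ÷ 2 = 40 remainder 1
40 ÷ 2 = 20 remainder 0
20 ÷ 2 = 10 remainder 0
10 ÷ 2 = 5 remainder 0
5 ÷ 2 = 2 remainder 1
2 ÷ 2 = 1 remainder 0
1 ÷ 2 = 0 remainder 1
Reading remainders bottom-up:
= 1010001011010011


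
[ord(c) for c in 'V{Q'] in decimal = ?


String: 'V{Q'  (3 characters)
Per-character ASCII lookup:
  'V': uppercase starts at 65: 'V' = 65 + 21 = 86
  '{': special character: '{' = 123
  'Q': uppercase starts at 65: 'Q' = 65 + 16 = 81
= 86 123 81


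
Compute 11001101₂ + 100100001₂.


Align and add column by column (LSB to MSB, carry propagating):
  0011001101
+ 0100100001
  ----------
  col 0: 1 + 1 + 0 (carry in) = 2 → bit 0, carry out 1
  col 1: 0 + 0 + 1 (carry in) = 1 → bit 1, carry out 0
  col 2: 1 + 0 + 0 (carry in) = 1 → bit 1, carry out 0
  col 3: 1 + 0 + 0 (carry in) = 1 → bit 1, carry out 0
  col 4: 0 + 0 + 0 (carry in) = 0 → bit 0, carry out 0
  col 5: 0 + 1 + 0 (carry in) = 1 → bit 1, carry out 0
  col 6: 1 + 0 + 0 (carry in) = 1 → bit 1, carry out 0
  col 7: 1 + 0 + 0 (carry in) = 1 → bit 1, carry out 0
  col 8: 0 + 1 + 0 (carry in) = 1 → bit 1, carry out 0
  col 9: 0 + 0 + 0 (carry in) = 0 → bit 0, carry out 0
Reading bits MSB→LSB: 0111101110
Strip leading zeros: 111101110
= 111101110


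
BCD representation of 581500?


Each digit → 4-bit binary:
  5 → 0101
  8 → 1000
  1 → 0001
  5 → 0101
  0 → 0000
  0 → 0000
= 0101 1000 0001 0101 0000 0000


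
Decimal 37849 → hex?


Divide by 16 repeatedly:
37849 ÷ 16 = 2365 remainder 9 (9)
2365 ÷ 16 = 147 remainder 13 (D)
147 ÷ 16 = 9 remainder 3 (3)
9 ÷ 16 = 0 remainder 9 (9)
Reading remainders bottom-up:
= 0x93D9


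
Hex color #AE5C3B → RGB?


Hex: #AE5C3B
R = AE₁₆ = 174
G = 5C₁₆ = 92
B = 3B₁₆ = 59
= RGB(174, 92, 59)


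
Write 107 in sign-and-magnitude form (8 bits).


Sign bit: 0 (positive)
Magnitude: 107 = 1101011
= 01101011


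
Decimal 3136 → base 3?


Divide by 3 repeatedly:
3136 ÷ 3 = 1045 remainder 1
1045 ÷ 3 = 348 remainder 1
348 ÷ 3 = 116 remainder 0
116 ÷ 3 = 38 remainder 2
38 ÷ 3 = 12 remainder 2
12 ÷ 3 = 4 remainder 0
4 ÷ 3 = 1 remainder 1
1 ÷ 3 = 0 remainder 1
Reading remainders bottom-up:
= 11022011


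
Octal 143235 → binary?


Each octal digit → 3 binary bits:
  1 = 001
  4 = 100
  3 = 011
  2 = 010
  3 = 011
  5 = 101
Concatenate: 001 100 011 010 011 101
= 001100011010011101


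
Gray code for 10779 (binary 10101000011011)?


Binary: 10101000011011
Gray code: G = B XOR (B >> 1)
B >> 1 = 01010100001101
10101000011011 XOR 01010100001101:
  1 XOR 0 = 1
  0 XOR 1 = 1
  1 XOR 0 = 1
  0 XOR 1 = 1
  1 XOR 0 = 1
  0 XOR 1 = 1
  0 XOR 0 = 0
  0 XOR 0 = 0
  0 XOR 0 = 0
  1 XOR 0 = 1
  1 XOR 1 = 0
  0 XOR 1 = 1
  1 XOR 0 = 1
  1 XOR 1 = 0
= 11111100010110


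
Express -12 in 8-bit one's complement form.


Original: 00001100
Invert all bits:
  bit 0: 0 → 1
  bit 1: 0 → 1
  bit 2: 0 → 1
  bit 3: 0 → 1
  bit 4: 1 → 0
  bit 5: 1 → 0
  bit 6: 0 → 1
  bit 7: 0 → 1
= 11110011


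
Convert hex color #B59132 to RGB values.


Hex: #B59132
R = B5₁₆ = 181
G = 91₁₆ = 145
B = 32₁₆ = 50
= RGB(181, 145, 50)


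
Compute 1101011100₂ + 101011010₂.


Align and add column by column (LSB to MSB, carry propagating):
  01101011100
+ 00101011010
  -----------
  col 0: 0 + 0 + 0 (carry in) = 0 → bit 0, carry out 0
  col 1: 0 + 1 + 0 (carry in) = 1 → bit 1, carry out 0
  col 2: 1 + 0 + 0 (carry in) = 1 → bit 1, carry out 0
  col 3: 1 + 1 + 0 (carry in) = 2 → bit 0, carry out 1
  col 4: 1 + 1 + 1 (carry in) = 3 → bit 1, carry out 1
  col 5: 0 + 0 + 1 (carry in) = 1 → bit 1, carry out 0
  col 6: 1 + 1 + 0 (carry in) = 2 → bit 0, carry out 1
  col 7: 0 + 0 + 1 (carry in) = 1 → bit 1, carry out 0
  col 8: 1 + 1 + 0 (carry in) = 2 → bit 0, carry out 1
  col 9: 1 + 0 + 1 (carry in) = 2 → bit 0, carry out 1
  col 10: 0 + 0 + 1 (carry in) = 1 → bit 1, carry out 0
Reading bits MSB→LSB: 10010110110
Strip leading zeros: 10010110110
= 10010110110


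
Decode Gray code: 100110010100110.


Gray code: 100110010100110
MSB stays the same: 1
Each subsequent bit = prev_binary XOR current_gray:
  B[1] = 1 XOR 0 = 1
  B[2] = 1 XOR 0 = 1
  B[3] = 1 XOR 1 = 0
  B[4] = 0 XOR 1 = 1
  B[5] = 1 XOR 0 = 1
  B[6] = 1 XOR 0 = 1
  B[7] = 1 XOR 1 = 0
  B[8] = 0 XOR 0 = 0
  B[9] = 0 XOR 1 = 1
  B[10] = 1 XOR 0 = 1
  B[11] = 1 XOR 0 = 1
  B[12] = 1 XOR 1 = 0
  B[13] = 0 XOR 1 = 1
  B[14] = 1 XOR 0 = 1
= 111011100111011 (30523 decimal)


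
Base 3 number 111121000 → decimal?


Positional values (base 3):
  0 × 3^0 = 0 × 1 = 0
  0 × 3^1 = 0 × 3 = 0
  0 × 3^2 = 0 × 9 = 0
  1 × 3^3 = 1 × 27 = 27
  2 × 3^4 = 2 × 81 = 162
  1 × 3^5 = 1 × 243 = 243
  1 × 3^6 = 1 × 729 = 729
  1 × 3^7 = 1 × 2187 = 2187
  1 × 3^8 = 1 × 6561 = 6561
Sum = 0 + 0 + 0 + 27 + 162 + 243 + 729 + 2187 + 6561
= 9909


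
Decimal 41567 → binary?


Divide by 2 repeatedly:
41567 ÷ 2 = 20783 remainder 1
20783 ÷ 2 = 10391 remainder 1
10391 ÷ 2 = 5195 remainder 1
5195 ÷ 2 = 2597 remainder 1
2597 ÷ 2 = 1298 remainder 1
1298 ÷ 2 = 649 remainder 0
649 ÷ 2 = 324 remainder 1
324 ÷ 2 = 162 remainder 0
162 ÷ 2 = 81 remainder 0
81 ÷ 2 = 40 remainder 1
40 ÷ 2 = 20 remainder 0
20 ÷ 2 = 10 remainder 0
10 ÷ 2 = 5 remainder 0
5 ÷ 2 = 2 remainder 1
2 ÷ 2 = 1 remainder 0
1 ÷ 2 = 0 remainder 1
Reading remainders bottom-up:
= 1010001001011111


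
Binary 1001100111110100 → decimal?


Positional values:
Bit 2: 1 × 2^2 = 4
Bit 4: 1 × 2^4 = 16
Bit 5: 1 × 2^5 = 32
Bit 6: 1 × 2^6 = 64
Bit 7: 1 × 2^7 = 128
Bit 8: 1 × 2^8 = 256
Bit 11: 1 × 2^11 = 2048
Bit 12: 1 × 2^12 = 4096
Bit 15: 1 × 2^15 = 32768
Sum = 4 + 16 + 32 + 64 + 128 + 256 + 2048 + 4096 + 32768
= 39412


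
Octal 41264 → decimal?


Positional values:
Position 0: 4 × 8^0 = 4
Position 1: 6 × 8^1 = 48
Position 2: 2 × 8^2 = 128
Position 3: 1 × 8^3 = 512
Position 4: 4 × 8^4 = 16384
Sum = 4 + 48 + 128 + 512 + 16384
= 17076


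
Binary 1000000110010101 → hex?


Group into 4-bit nibbles: 1000000110010101
  1000 = 8
  0001 = 1
  1001 = 9
  0101 = 5
= 0x8195


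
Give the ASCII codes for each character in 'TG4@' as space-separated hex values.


String: 'TG4@'  (4 characters)
Per-character ASCII lookup:
  'T': uppercase starts at 65: 'T' = 65 + 19 = 84 → 0x54
  'G': uppercase starts at 65: 'G' = 65 + 6 = 71 → 0x47
  '4': digits start at 48: '4' = 48 + 4 = 52 → 0x34
  '@': special character: '@' = 64 → 0x40
= 0x54 0x47 0x34 0x40


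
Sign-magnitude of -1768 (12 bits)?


Sign bit: 1 (negative)
Magnitude: 1768 = 11011101000
= 111011101000


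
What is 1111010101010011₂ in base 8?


Group into 3-bit groups: 001111010101010011
  001 = 1
  111 = 7
  010 = 2
  101 = 5
  010 = 2
  011 = 3
= 0o172523


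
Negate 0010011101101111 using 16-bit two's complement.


Original: 0010011101101111
Step 1 - Invert all bits: 1101100010010000
Step 2 - Add 1: 1101100010010000 + 1
= 1101100010010001 (represents -10095)


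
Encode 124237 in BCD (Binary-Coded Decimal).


Each digit → 4-bit binary:
  1 → 0001
  2 → 0010
  4 → 0100
  2 → 0010
  3 → 0011
  7 → 0111
= 0001 0010 0100 0010 0011 0111


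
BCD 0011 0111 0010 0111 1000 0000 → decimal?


Each 4-bit group → digit:
  0011 → 3
  0111 → 7
  0010 → 2
  0111 → 7
  1000 → 8
  0000 → 0
= 372780


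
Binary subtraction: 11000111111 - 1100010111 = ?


Align and subtract column by column (LSB to MSB, borrowing when needed):
  11000111111
- 01100010111
  -----------
  col 0: (1 - 0 borrow-in) - 1 → 1 - 1 = 0, borrow out 0
  col 1: (1 - 0 borrow-in) - 1 → 1 - 1 = 0, borrow out 0
  col 2: (1 - 0 borrow-in) - 1 → 1 - 1 = 0, borrow out 0
  col 3: (1 - 0 borrow-in) - 0 → 1 - 0 = 1, borrow out 0
  col 4: (1 - 0 borrow-in) - 1 → 1 - 1 = 0, borrow out 0
  col 5: (1 - 0 borrow-in) - 0 → 1 - 0 = 1, borrow out 0
  col 6: (0 - 0 borrow-in) - 0 → 0 - 0 = 0, borrow out 0
  col 7: (0 - 0 borrow-in) - 0 → 0 - 0 = 0, borrow out 0
  col 8: (0 - 0 borrow-in) - 1 → borrow from next column: (0+2) - 1 = 1, borrow out 1
  col 9: (1 - 1 borrow-in) - 1 → borrow from next column: (0+2) - 1 = 1, borrow out 1
  col 10: (1 - 1 borrow-in) - 0 → 0 - 0 = 0, borrow out 0
Reading bits MSB→LSB: 01100101000
Strip leading zeros: 1100101000
= 1100101000


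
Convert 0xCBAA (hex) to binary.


Each hex digit → 4 binary bits:
  C = 1100
  B = 1011
  A = 1010
  A = 1010
Concatenate: 1100 1011 1010 1010
= 1100101110101010


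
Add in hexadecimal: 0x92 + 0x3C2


Align and add column by column (LSB to MSB, each column mod 16 with carry):
  0092
+ 03C2
  ----
  col 0: 2(2) + 2(2) + 0 (carry in) = 4 → 4(4), carry out 0
  col 1: 9(9) + C(12) + 0 (carry in) = 21 → 5(5), carry out 1
  col 2: 0(0) + 3(3) + 1 (carry in) = 4 → 4(4), carry out 0
  col 3: 0(0) + 0(0) + 0 (carry in) = 0 → 0(0), carry out 0
Reading digits MSB→LSB: 0454
Strip leading zeros: 454
= 0x454


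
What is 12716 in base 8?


Divide by 8 repeatedly:
12716 ÷ 8 = 1589 remainder 4
1589 ÷ 8 = 198 remainder 5
198 ÷ 8 = 24 remainder 6
24 ÷ 8 = 3 remainder 0
3 ÷ 8 = 0 remainder 3
Reading remainders bottom-up:
= 0o30654


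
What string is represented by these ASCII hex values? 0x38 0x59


Codes (hex): 0x38 0x59
Per-code ASCII lookup:
  0x38 = 56  (range 48-57: digits, 56 - 48 = 8) → '8'
  0x59 = 89  (range 65-90: uppercase, 89 - 65 = 24) → 'Y'
= '8Y'


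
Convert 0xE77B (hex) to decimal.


Positional values:
Position 0: B × 16^0 = 11 × 1 = 11
Position 1: 7 × 16^1 = 7 × 16 = 112
Position 2: 7 × 16^2 = 7 × 256 = 1792
Position 3: E × 16^3 = 14 × 4096 = 57344
Sum = 11 + 112 + 1792 + 57344
= 59259


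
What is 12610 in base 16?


Divide by 16 repeatedly:
12610 ÷ 16 = 788 remainder 2 (2)
788 ÷ 16 = 49 remainder 4 (4)
49 ÷ 16 = 3 remainder 1 (1)
3 ÷ 16 = 0 remainder 3 (3)
Reading remainders bottom-up:
= 0x3142


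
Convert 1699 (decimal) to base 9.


Divide by 9 repeatedly:
1699 ÷ 9 = 188 remainder 7
188 ÷ 9 = 20 remainder 8
20 ÷ 9 = 2 remainder 2
2 ÷ 9 = 0 remainder 2
Reading remainders bottom-up:
= 2287


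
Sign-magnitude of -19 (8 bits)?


Sign bit: 1 (negative)
Magnitude: 19 = 0010011
= 10010011


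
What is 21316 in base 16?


Divide by 16 repeatedly:
21316 ÷ 16 = 1332 remainder 4 (4)
1332 ÷ 16 = 83 remainder 4 (4)
83 ÷ 16 = 5 remainder 3 (3)
5 ÷ 16 = 0 remainder 5 (5)
Reading remainders bottom-up:
= 0x5344


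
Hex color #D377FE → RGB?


Hex: #D377FE
R = D3₁₆ = 211
G = 77₁₆ = 119
B = FE₁₆ = 254
= RGB(211, 119, 254)


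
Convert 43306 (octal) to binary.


Each octal digit → 3 binary bits:
  4 = 100
  3 = 011
  3 = 011
  0 = 000
  6 = 110
Concatenate: 100 011 011 000 110
= 100011011000110


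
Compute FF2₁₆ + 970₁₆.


Align and add column by column (LSB to MSB, each column mod 16 with carry):
  0FF2
+ 0970
  ----
  col 0: 2(2) + 0(0) + 0 (carry in) = 2 → 2(2), carry out 0
  col 1: F(15) + 7(7) + 0 (carry in) = 22 → 6(6), carry out 1
  col 2: F(15) + 9(9) + 1 (carry in) = 25 → 9(9), carry out 1
  col 3: 0(0) + 0(0) + 1 (carry in) = 1 → 1(1), carry out 0
Reading digits MSB→LSB: 1962
Strip leading zeros: 1962
= 0x1962


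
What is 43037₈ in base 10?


Positional values:
Position 0: 7 × 8^0 = 7
Position 1: 3 × 8^1 = 24
Position 2: 0 × 8^2 = 0
Position 3: 3 × 8^3 = 1536
Position 4: 4 × 8^4 = 16384
Sum = 7 + 24 + 0 + 1536 + 16384
= 17951


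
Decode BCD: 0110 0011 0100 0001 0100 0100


Each 4-bit group → digit:
  0110 → 6
  0011 → 3
  0100 → 4
  0001 → 1
  0100 → 4
  0100 → 4
= 634144


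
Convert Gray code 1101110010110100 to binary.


Gray code: 1101110010110100
MSB stays the same: 1
Each subsequent bit = prev_binary XOR current_gray:
  B[1] = 1 XOR 1 = 0
  B[2] = 0 XOR 0 = 0
  B[3] = 0 XOR 1 = 1
  B[4] = 1 XOR 1 = 0
  B[5] = 0 XOR 1 = 1
  B[6] = 1 XOR 0 = 1
  B[7] = 1 XOR 0 = 1
  B[8] = 1 XOR 1 = 0
  B[9] = 0 XOR 0 = 0
  B[10] = 0 XOR 1 = 1
  B[11] = 1 XOR 1 = 0
  B[12] = 0 XOR 0 = 0
  B[13] = 0 XOR 1 = 1
  B[14] = 1 XOR 0 = 1
  B[15] = 1 XOR 0 = 1
= 1001011100100111 (38695 decimal)


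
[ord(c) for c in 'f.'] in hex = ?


String: 'f.'  (2 characters)
Per-character ASCII lookup:
  'f': lowercase starts at 97: 'f' = 97 + 5 = 102 → 0x66
  '.': special character: '.' = 46 → 0x2E
= 0x66 0x2E


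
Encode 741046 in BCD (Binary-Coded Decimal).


Each digit → 4-bit binary:
  7 → 0111
  4 → 0100
  1 → 0001
  0 → 0000
  4 → 0100
  6 → 0110
= 0111 0100 0001 0000 0100 0110


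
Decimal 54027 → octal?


Divide by 8 repeatedly:
54027 ÷ 8 = 6753 remainder 3
6753 ÷ 8 = 844 remainder 1
844 ÷ 8 = 105 remainder 4
105 ÷ 8 = 13 remainder 1
13 ÷ 8 = 1 remainder 5
1 ÷ 8 = 0 remainder 1
Reading remainders bottom-up:
= 0o151413


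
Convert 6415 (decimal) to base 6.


Divide by 6 repeatedly:
6415 ÷ 6 = 1069 remainder 1
1069 ÷ 6 = 178 remainder 1
178 ÷ 6 = 29 remainder 4
29 ÷ 6 = 4 remainder 5
4 ÷ 6 = 0 remainder 4
Reading remainders bottom-up:
= 45411


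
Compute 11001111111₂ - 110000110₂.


Align and subtract column by column (LSB to MSB, borrowing when needed):
  11001111111
- 00110000110
  -----------
  col 0: (1 - 0 borrow-in) - 0 → 1 - 0 = 1, borrow out 0
  col 1: (1 - 0 borrow-in) - 1 → 1 - 1 = 0, borrow out 0
  col 2: (1 - 0 borrow-in) - 1 → 1 - 1 = 0, borrow out 0
  col 3: (1 - 0 borrow-in) - 0 → 1 - 0 = 1, borrow out 0
  col 4: (1 - 0 borrow-in) - 0 → 1 - 0 = 1, borrow out 0
  col 5: (1 - 0 borrow-in) - 0 → 1 - 0 = 1, borrow out 0
  col 6: (1 - 0 borrow-in) - 0 → 1 - 0 = 1, borrow out 0
  col 7: (0 - 0 borrow-in) - 1 → borrow from next column: (0+2) - 1 = 1, borrow out 1
  col 8: (0 - 1 borrow-in) - 1 → borrow from next column: (-1+2) - 1 = 0, borrow out 1
  col 9: (1 - 1 borrow-in) - 0 → 0 - 0 = 0, borrow out 0
  col 10: (1 - 0 borrow-in) - 0 → 1 - 0 = 1, borrow out 0
Reading bits MSB→LSB: 10011111001
Strip leading zeros: 10011111001
= 10011111001


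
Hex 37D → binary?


Each hex digit → 4 binary bits:
  3 = 0011
  7 = 0111
  D = 1101
Concatenate: 0011 0111 1101
= 001101111101


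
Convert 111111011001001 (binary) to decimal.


Positional values:
Bit 0: 1 × 2^0 = 1
Bit 3: 1 × 2^3 = 8
Bit 6: 1 × 2^6 = 64
Bit 7: 1 × 2^7 = 128
Bit 9: 1 × 2^9 = 512
Bit 10: 1 × 2^10 = 1024
Bit 11: 1 × 2^11 = 2048
Bit 12: 1 × 2^12 = 4096
Bit 13: 1 × 2^13 = 8192
Bit 14: 1 × 2^14 = 16384
Sum = 1 + 8 + 64 + 128 + 512 + 1024 + 2048 + 4096 + 8192 + 16384
= 32457


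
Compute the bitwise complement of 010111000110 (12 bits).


Original: 010111000110
Invert all bits:
  bit 0: 0 → 1
  bit 1: 1 → 0
  bit 2: 0 → 1
  bit 3: 1 → 0
  bit 4: 1 → 0
  bit 5: 1 → 0
  bit 6: 0 → 1
  bit 7: 0 → 1
  bit 8: 0 → 1
  bit 9: 1 → 0
  bit 10: 1 → 0
  bit 11: 0 → 1
= 101000111001


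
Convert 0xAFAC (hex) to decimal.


Positional values:
Position 0: C × 16^0 = 12 × 1 = 12
Position 1: A × 16^1 = 10 × 16 = 160
Position 2: F × 16^2 = 15 × 256 = 3840
Position 3: A × 16^3 = 10 × 4096 = 40960
Sum = 12 + 160 + 3840 + 40960
= 44972


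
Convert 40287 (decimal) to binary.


Divide by 2 repeatedly:
40287 ÷ 2 = 20143 remainder 1
20143 ÷ 2 = 10071 remainder 1
10071 ÷ 2 = 5035 remainder 1
5035 ÷ 2 = 2517 remainder 1
2517 ÷ 2 = 1258 remainder 1
1258 ÷ 2 = 629 remainder 0
629 ÷ 2 = 314 remainder 1
314 ÷ 2 = 157 remainder 0
157 ÷ 2 = 78 remainder 1
78 ÷ 2 = 39 remainder 0
39 ÷ 2 = 19 remainder 1
19 ÷ 2 = 9 remainder 1
9 ÷ 2 = 4 remainder 1
4 ÷ 2 = 2 remainder 0
2 ÷ 2 = 1 remainder 0
1 ÷ 2 = 0 remainder 1
Reading remainders bottom-up:
= 1001110101011111


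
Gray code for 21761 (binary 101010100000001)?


Binary: 101010100000001
Gray code: G = B XOR (B >> 1)
B >> 1 = 010101010000000
101010100000001 XOR 010101010000000:
  1 XOR 0 = 1
  0 XOR 1 = 1
  1 XOR 0 = 1
  0 XOR 1 = 1
  1 XOR 0 = 1
  0 XOR 1 = 1
  1 XOR 0 = 1
  0 XOR 1 = 1
  0 XOR 0 = 0
  0 XOR 0 = 0
  0 XOR 0 = 0
  0 XOR 0 = 0
  0 XOR 0 = 0
  0 XOR 0 = 0
  1 XOR 0 = 1
= 111111110000001


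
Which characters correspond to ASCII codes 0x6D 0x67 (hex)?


Codes (hex): 0x6D 0x67
Per-code ASCII lookup:
  0x6D = 109  (range 97-122: lowercase, 109 - 97 = 12) → 'm'
  0x67 = 103  (range 97-122: lowercase, 103 - 97 = 6) → 'g'
= 'mg'


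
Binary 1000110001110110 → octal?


Group into 3-bit groups: 001000110001110110
  001 = 1
  000 = 0
  110 = 6
  001 = 1
  110 = 6
  110 = 6
= 0o106166


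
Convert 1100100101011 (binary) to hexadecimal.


Group into 4-bit nibbles: 0001100100101011
  0001 = 1
  1001 = 9
  0010 = 2
  1011 = B
= 0x192B


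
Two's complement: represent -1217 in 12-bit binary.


Original: 010011000001
Step 1 - Invert all bits: 101100111110
Step 2 - Add 1: 101100111110 + 1
= 101100111111 (represents -1217)


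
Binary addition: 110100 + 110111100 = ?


Align and add column by column (LSB to MSB, carry propagating):
  0000110100
+ 0110111100
  ----------
  col 0: 0 + 0 + 0 (carry in) = 0 → bit 0, carry out 0
  col 1: 0 + 0 + 0 (carry in) = 0 → bit 0, carry out 0
  col 2: 1 + 1 + 0 (carry in) = 2 → bit 0, carry out 1
  col 3: 0 + 1 + 1 (carry in) = 2 → bit 0, carry out 1
  col 4: 1 + 1 + 1 (carry in) = 3 → bit 1, carry out 1
  col 5: 1 + 1 + 1 (carry in) = 3 → bit 1, carry out 1
  col 6: 0 + 0 + 1 (carry in) = 1 → bit 1, carry out 0
  col 7: 0 + 1 + 0 (carry in) = 1 → bit 1, carry out 0
  col 8: 0 + 1 + 0 (carry in) = 1 → bit 1, carry out 0
  col 9: 0 + 0 + 0 (carry in) = 0 → bit 0, carry out 0
Reading bits MSB→LSB: 0111110000
Strip leading zeros: 111110000
= 111110000


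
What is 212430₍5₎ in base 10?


Positional values (base 5):
  0 × 5^0 = 0 × 1 = 0
  3 × 5^1 = 3 × 5 = 15
  4 × 5^2 = 4 × 25 = 100
  2 × 5^3 = 2 × 125 = 250
  1 × 5^4 = 1 × 625 = 625
  2 × 5^5 = 2 × 3125 = 6250
Sum = 0 + 15 + 100 + 250 + 625 + 6250
= 7240


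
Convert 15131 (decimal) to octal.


Divide by 8 repeatedly:
15131 ÷ 8 = 1891 remainder 3
1891 ÷ 8 = 236 remainder 3
236 ÷ 8 = 29 remainder 4
29 ÷ 8 = 3 remainder 5
3 ÷ 8 = 0 remainder 3
Reading remainders bottom-up:
= 0o35433


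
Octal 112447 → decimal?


Positional values:
Position 0: 7 × 8^0 = 7
Position 1: 4 × 8^1 = 32
Position 2: 4 × 8^2 = 256
Position 3: 2 × 8^3 = 1024
Position 4: 1 × 8^4 = 4096
Position 5: 1 × 8^5 = 32768
Sum = 7 + 32 + 256 + 1024 + 4096 + 32768
= 38183


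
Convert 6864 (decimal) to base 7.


Divide by 7 repeatedly:
6864 ÷ 7 = 980 remainder 4
980 ÷ 7 = 140 remainder 0
140 ÷ 7 = 20 remainder 0
20 ÷ 7 = 2 remainder 6
2 ÷ 7 = 0 remainder 2
Reading remainders bottom-up:
= 26004


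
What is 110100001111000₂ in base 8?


Group into 3-bit groups: 110100001111000
  110 = 6
  100 = 4
  001 = 1
  111 = 7
  000 = 0
= 0o64170


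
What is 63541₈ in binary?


Each octal digit → 3 binary bits:
  6 = 110
  3 = 011
  5 = 101
  4 = 100
  1 = 001
Concatenate: 110 011 101 100 001
= 110011101100001


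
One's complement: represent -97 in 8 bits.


Original: 01100001
Invert all bits:
  bit 0: 0 → 1
  bit 1: 1 → 0
  bit 2: 1 → 0
  bit 3: 0 → 1
  bit 4: 0 → 1
  bit 5: 0 → 1
  bit 6: 0 → 1
  bit 7: 1 → 0
= 10011110


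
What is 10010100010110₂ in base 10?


Positional values:
Bit 1: 1 × 2^1 = 2
Bit 2: 1 × 2^2 = 4
Bit 4: 1 × 2^4 = 16
Bit 8: 1 × 2^8 = 256
Bit 10: 1 × 2^10 = 1024
Bit 13: 1 × 2^13 = 8192
Sum = 2 + 4 + 16 + 256 + 1024 + 8192
= 9494


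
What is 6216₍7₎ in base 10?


Positional values (base 7):
  6 × 7^0 = 6 × 1 = 6
  1 × 7^1 = 1 × 7 = 7
  2 × 7^2 = 2 × 49 = 98
  6 × 7^3 = 6 × 343 = 2058
Sum = 6 + 7 + 98 + 2058
= 2169


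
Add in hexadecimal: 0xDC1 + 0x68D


Align and add column by column (LSB to MSB, each column mod 16 with carry):
  0DC1
+ 068D
  ----
  col 0: 1(1) + D(13) + 0 (carry in) = 14 → E(14), carry out 0
  col 1: C(12) + 8(8) + 0 (carry in) = 20 → 4(4), carry out 1
  col 2: D(13) + 6(6) + 1 (carry in) = 20 → 4(4), carry out 1
  col 3: 0(0) + 0(0) + 1 (carry in) = 1 → 1(1), carry out 0
Reading digits MSB→LSB: 144E
Strip leading zeros: 144E
= 0x144E


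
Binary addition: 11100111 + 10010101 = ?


Align and add column by column (LSB to MSB, carry propagating):
  011100111
+ 010010101
  ---------
  col 0: 1 + 1 + 0 (carry in) = 2 → bit 0, carry out 1
  col 1: 1 + 0 + 1 (carry in) = 2 → bit 0, carry out 1
  col 2: 1 + 1 + 1 (carry in) = 3 → bit 1, carry out 1
  col 3: 0 + 0 + 1 (carry in) = 1 → bit 1, carry out 0
  col 4: 0 + 1 + 0 (carry in) = 1 → bit 1, carry out 0
  col 5: 1 + 0 + 0 (carry in) = 1 → bit 1, carry out 0
  col 6: 1 + 0 + 0 (carry in) = 1 → bit 1, carry out 0
  col 7: 1 + 1 + 0 (carry in) = 2 → bit 0, carry out 1
  col 8: 0 + 0 + 1 (carry in) = 1 → bit 1, carry out 0
Reading bits MSB→LSB: 101111100
Strip leading zeros: 101111100
= 101111100


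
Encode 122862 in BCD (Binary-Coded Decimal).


Each digit → 4-bit binary:
  1 → 0001
  2 → 0010
  2 → 0010
  8 → 1000
  6 → 0110
  2 → 0010
= 0001 0010 0010 1000 0110 0010


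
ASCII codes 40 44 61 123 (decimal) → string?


Codes (decimal): 40 44 61 123
Per-code ASCII lookup:
  40  (special character) → '('
  44  (special character) → ','
  61  (special character) → '='
  123  (special character) → '{'
= '(,={'


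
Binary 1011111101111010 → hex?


Group into 4-bit nibbles: 1011111101111010
  1011 = B
  1111 = F
  0111 = 7
  1010 = A
= 0xBF7A


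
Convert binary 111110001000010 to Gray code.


Binary: 111110001000010
Gray code: G = B XOR (B >> 1)
B >> 1 = 011111000100001
111110001000010 XOR 011111000100001:
  1 XOR 0 = 1
  1 XOR 1 = 0
  1 XOR 1 = 0
  1 XOR 1 = 0
  1 XOR 1 = 0
  0 XOR 1 = 1
  0 XOR 0 = 0
  0 XOR 0 = 0
  1 XOR 0 = 1
  0 XOR 1 = 1
  0 XOR 0 = 0
  0 XOR 0 = 0
  0 XOR 0 = 0
  1 XOR 0 = 1
  0 XOR 1 = 1
= 100001001100011


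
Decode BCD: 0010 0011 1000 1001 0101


Each 4-bit group → digit:
  0010 → 2
  0011 → 3
  1000 → 8
  1001 → 9
  0101 → 5
= 23895


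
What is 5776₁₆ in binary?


Each hex digit → 4 binary bits:
  5 = 0101
  7 = 0111
  7 = 0111
  6 = 0110
Concatenate: 0101 0111 0111 0110
= 0101011101110110


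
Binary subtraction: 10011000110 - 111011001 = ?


Align and subtract column by column (LSB to MSB, borrowing when needed):
  10011000110
- 00111011001
  -----------
  col 0: (0 - 0 borrow-in) - 1 → borrow from next column: (0+2) - 1 = 1, borrow out 1
  col 1: (1 - 1 borrow-in) - 0 → 0 - 0 = 0, borrow out 0
  col 2: (1 - 0 borrow-in) - 0 → 1 - 0 = 1, borrow out 0
  col 3: (0 - 0 borrow-in) - 1 → borrow from next column: (0+2) - 1 = 1, borrow out 1
  col 4: (0 - 1 borrow-in) - 1 → borrow from next column: (-1+2) - 1 = 0, borrow out 1
  col 5: (0 - 1 borrow-in) - 0 → borrow from next column: (-1+2) - 0 = 1, borrow out 1
  col 6: (1 - 1 borrow-in) - 1 → borrow from next column: (0+2) - 1 = 1, borrow out 1
  col 7: (1 - 1 borrow-in) - 1 → borrow from next column: (0+2) - 1 = 1, borrow out 1
  col 8: (0 - 1 borrow-in) - 1 → borrow from next column: (-1+2) - 1 = 0, borrow out 1
  col 9: (0 - 1 borrow-in) - 0 → borrow from next column: (-1+2) - 0 = 1, borrow out 1
  col 10: (1 - 1 borrow-in) - 0 → 0 - 0 = 0, borrow out 0
Reading bits MSB→LSB: 01011101101
Strip leading zeros: 1011101101
= 1011101101


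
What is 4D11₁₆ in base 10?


Positional values:
Position 0: 1 × 16^0 = 1 × 1 = 1
Position 1: 1 × 16^1 = 1 × 16 = 16
Position 2: D × 16^2 = 13 × 256 = 3328
Position 3: 4 × 16^3 = 4 × 4096 = 16384
Sum = 1 + 16 + 3328 + 16384
= 19729


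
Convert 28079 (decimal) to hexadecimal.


Divide by 16 repeatedly:
28079 ÷ 16 = 1754 remainder 15 (F)
1754 ÷ 16 = 109 remainder 10 (A)
109 ÷ 16 = 6 remainder 13 (D)
6 ÷ 16 = 0 remainder 6 (6)
Reading remainders bottom-up:
= 0x6DAF


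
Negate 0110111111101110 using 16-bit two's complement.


Original: 0110111111101110
Step 1 - Invert all bits: 1001000000010001
Step 2 - Add 1: 1001000000010001 + 1
= 1001000000010010 (represents -28654)


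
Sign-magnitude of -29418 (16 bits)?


Sign bit: 1 (negative)
Magnitude: 29418 = 111001011101010
= 1111001011101010


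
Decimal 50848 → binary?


Divide by 2 repeatedly:
50848 ÷ 2 = 25424 remainder 0
25424 ÷ 2 = 12712 remainder 0
12712 ÷ 2 = 6356 remainder 0
6356 ÷ 2 = 3178 remainder 0
3178 ÷ 2 = 1589 remainder 0
1589 ÷ 2 = 794 remainder 1
794 ÷ 2 = 397 remainder 0
397 ÷ 2 = 198 remainder 1
198 ÷ 2 = 99 remainder 0
99 ÷ 2 = 49 remainder 1
49 ÷ 2 = 24 remainder 1
24 ÷ 2 = 12 remainder 0
12 ÷ 2 = 6 remainder 0
6 ÷ 2 = 3 remainder 0
3 ÷ 2 = 1 remainder 1
1 ÷ 2 = 0 remainder 1
Reading remainders bottom-up:
= 1100011010100000


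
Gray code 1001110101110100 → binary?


Gray code: 1001110101110100
MSB stays the same: 1
Each subsequent bit = prev_binary XOR current_gray:
  B[1] = 1 XOR 0 = 1
  B[2] = 1 XOR 0 = 1
  B[3] = 1 XOR 1 = 0
  B[4] = 0 XOR 1 = 1
  B[5] = 1 XOR 1 = 0
  B[6] = 0 XOR 0 = 0
  B[7] = 0 XOR 1 = 1
  B[8] = 1 XOR 0 = 1
  B[9] = 1 XOR 1 = 0
  B[10] = 0 XOR 1 = 1
  B[11] = 1 XOR 1 = 0
  B[12] = 0 XOR 0 = 0
  B[13] = 0 XOR 1 = 1
  B[14] = 1 XOR 0 = 1
  B[15] = 1 XOR 0 = 1
= 1110100110100111 (59815 decimal)


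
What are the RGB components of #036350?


Hex: #036350
R = 03₁₆ = 3
G = 63₁₆ = 99
B = 50₁₆ = 80
= RGB(3, 99, 80)


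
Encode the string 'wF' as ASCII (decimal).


String: 'wF'  (2 characters)
Per-character ASCII lookup:
  'w': lowercase starts at 97: 'w' = 97 + 22 = 119
  'F': uppercase starts at 65: 'F' = 65 + 5 = 70
= 119 70


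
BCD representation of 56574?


Each digit → 4-bit binary:
  5 → 0101
  6 → 0110
  5 → 0101
  7 → 0111
  4 → 0100
= 0101 0110 0101 0111 0100


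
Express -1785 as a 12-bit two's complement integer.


Original: 011011111001
Step 1 - Invert all bits: 100100000110
Step 2 - Add 1: 100100000110 + 1
= 100100000111 (represents -1785)


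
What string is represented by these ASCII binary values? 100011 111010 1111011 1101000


Codes (binary): 100011 111010 1111011 1101000
Per-code ASCII lookup:
  100011 = 35  (special character) → '#'
  111010 = 58  (special character) → ':'
  1111011 = 123  (special character) → '{'
  1101000 = 104  (range 97-122: lowercase, 104 - 97 = 7) → 'h'
= '#:{h'


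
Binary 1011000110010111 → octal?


Group into 3-bit groups: 001011000110010111
  001 = 1
  011 = 3
  000 = 0
  110 = 6
  010 = 2
  111 = 7
= 0o130627


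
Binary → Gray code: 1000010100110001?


Binary: 1000010100110001
Gray code: G = B XOR (B >> 1)
B >> 1 = 0100001010011000
1000010100110001 XOR 0100001010011000:
  1 XOR 0 = 1
  0 XOR 1 = 1
  0 XOR 0 = 0
  0 XOR 0 = 0
  0 XOR 0 = 0
  1 XOR 0 = 1
  0 XOR 1 = 1
  1 XOR 0 = 1
  0 XOR 1 = 1
  0 XOR 0 = 0
  1 XOR 0 = 1
  1 XOR 1 = 0
  0 XOR 1 = 1
  0 XOR 0 = 0
  0 XOR 0 = 0
  1 XOR 0 = 1
= 1100011110101001


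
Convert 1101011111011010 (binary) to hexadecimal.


Group into 4-bit nibbles: 1101011111011010
  1101 = D
  0111 = 7
  1101 = D
  1010 = A
= 0xD7DA


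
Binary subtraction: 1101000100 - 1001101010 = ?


Align and subtract column by column (LSB to MSB, borrowing when needed):
  1101000100
- 1001101010
  ----------
  col 0: (0 - 0 borrow-in) - 0 → 0 - 0 = 0, borrow out 0
  col 1: (0 - 0 borrow-in) - 1 → borrow from next column: (0+2) - 1 = 1, borrow out 1
  col 2: (1 - 1 borrow-in) - 0 → 0 - 0 = 0, borrow out 0
  col 3: (0 - 0 borrow-in) - 1 → borrow from next column: (0+2) - 1 = 1, borrow out 1
  col 4: (0 - 1 borrow-in) - 0 → borrow from next column: (-1+2) - 0 = 1, borrow out 1
  col 5: (0 - 1 borrow-in) - 1 → borrow from next column: (-1+2) - 1 = 0, borrow out 1
  col 6: (1 - 1 borrow-in) - 1 → borrow from next column: (0+2) - 1 = 1, borrow out 1
  col 7: (0 - 1 borrow-in) - 0 → borrow from next column: (-1+2) - 0 = 1, borrow out 1
  col 8: (1 - 1 borrow-in) - 0 → 0 - 0 = 0, borrow out 0
  col 9: (1 - 0 borrow-in) - 1 → 1 - 1 = 0, borrow out 0
Reading bits MSB→LSB: 0011011010
Strip leading zeros: 11011010
= 11011010


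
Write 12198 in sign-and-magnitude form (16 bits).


Sign bit: 0 (positive)
Magnitude: 12198 = 010111110100110
= 0010111110100110


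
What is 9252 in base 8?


Divide by 8 repeatedly:
9252 ÷ 8 = 1156 remainder 4
1156 ÷ 8 = 144 remainder 4
144 ÷ 8 = 18 remainder 0
18 ÷ 8 = 2 remainder 2
2 ÷ 8 = 0 remainder 2
Reading remainders bottom-up:
= 0o22044


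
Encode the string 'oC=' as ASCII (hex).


String: 'oC='  (3 characters)
Per-character ASCII lookup:
  'o': lowercase starts at 97: 'o' = 97 + 14 = 111 → 0x6F
  'C': uppercase starts at 65: 'C' = 65 + 2 = 67 → 0x43
  '=': special character: '=' = 61 → 0x3D
= 0x6F 0x43 0x3D


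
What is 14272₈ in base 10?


Positional values:
Position 0: 2 × 8^0 = 2
Position 1: 7 × 8^1 = 56
Position 2: 2 × 8^2 = 128
Position 3: 4 × 8^3 = 2048
Position 4: 1 × 8^4 = 4096
Sum = 2 + 56 + 128 + 2048 + 4096
= 6330


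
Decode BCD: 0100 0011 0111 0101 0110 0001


Each 4-bit group → digit:
  0100 → 4
  0011 → 3
  0111 → 7
  0101 → 5
  0110 → 6
  0001 → 1
= 437561


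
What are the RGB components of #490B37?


Hex: #490B37
R = 49₁₆ = 73
G = 0B₁₆ = 11
B = 37₁₆ = 55
= RGB(73, 11, 55)


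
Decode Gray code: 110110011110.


Gray code: 110110011110
MSB stays the same: 1
Each subsequent bit = prev_binary XOR current_gray:
  B[1] = 1 XOR 1 = 0
  B[2] = 0 XOR 0 = 0
  B[3] = 0 XOR 1 = 1
  B[4] = 1 XOR 1 = 0
  B[5] = 0 XOR 0 = 0
  B[6] = 0 XOR 0 = 0
  B[7] = 0 XOR 1 = 1
  B[8] = 1 XOR 1 = 0
  B[9] = 0 XOR 1 = 1
  B[10] = 1 XOR 1 = 0
  B[11] = 0 XOR 0 = 0
= 100100010100 (2324 decimal)


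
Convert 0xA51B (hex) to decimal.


Positional values:
Position 0: B × 16^0 = 11 × 1 = 11
Position 1: 1 × 16^1 = 1 × 16 = 16
Position 2: 5 × 16^2 = 5 × 256 = 1280
Position 3: A × 16^3 = 10 × 4096 = 40960
Sum = 11 + 16 + 1280 + 40960
= 42267


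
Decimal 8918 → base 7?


Divide by 7 repeatedly:
8918 ÷ 7 = 1274 remainder 0
1274 ÷ 7 = 182 remainder 0
182 ÷ 7 = 26 remainder 0
26 ÷ 7 = 3 remainder 5
3 ÷ 7 = 0 remainder 3
Reading remainders bottom-up:
= 35000


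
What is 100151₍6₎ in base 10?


Positional values (base 6):
  1 × 6^0 = 1 × 1 = 1
  5 × 6^1 = 5 × 6 = 30
  1 × 6^2 = 1 × 36 = 36
  0 × 6^3 = 0 × 216 = 0
  0 × 6^4 = 0 × 1296 = 0
  1 × 6^5 = 1 × 7776 = 7776
Sum = 1 + 30 + 36 + 0 + 0 + 7776
= 7843


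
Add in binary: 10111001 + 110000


Align and add column by column (LSB to MSB, carry propagating):
  010111001
+ 000110000
  ---------
  col 0: 1 + 0 + 0 (carry in) = 1 → bit 1, carry out 0
  col 1: 0 + 0 + 0 (carry in) = 0 → bit 0, carry out 0
  col 2: 0 + 0 + 0 (carry in) = 0 → bit 0, carry out 0
  col 3: 1 + 0 + 0 (carry in) = 1 → bit 1, carry out 0
  col 4: 1 + 1 + 0 (carry in) = 2 → bit 0, carry out 1
  col 5: 1 + 1 + 1 (carry in) = 3 → bit 1, carry out 1
  col 6: 0 + 0 + 1 (carry in) = 1 → bit 1, carry out 0
  col 7: 1 + 0 + 0 (carry in) = 1 → bit 1, carry out 0
  col 8: 0 + 0 + 0 (carry in) = 0 → bit 0, carry out 0
Reading bits MSB→LSB: 011101001
Strip leading zeros: 11101001
= 11101001


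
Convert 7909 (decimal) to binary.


Divide by 2 repeatedly:
7909 ÷ 2 = 3954 remainder 1
3954 ÷ 2 = 1977 remainder 0
1977 ÷ 2 = 988 remainder 1
988 ÷ 2 = 494 remainder 0
494 ÷ 2 = 247 remainder 0
247 ÷ 2 = 123 remainder 1
123 ÷ 2 = 61 remainder 1
61 ÷ 2 = 30 remainder 1
30 ÷ 2 = 15 remainder 0
15 ÷ 2 = 7 remainder 1
7 ÷ 2 = 3 remainder 1
3 ÷ 2 = 1 remainder 1
1 ÷ 2 = 0 remainder 1
Reading remainders bottom-up:
= 1111011100101


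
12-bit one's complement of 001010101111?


Original: 001010101111
Invert all bits:
  bit 0: 0 → 1
  bit 1: 0 → 1
  bit 2: 1 → 0
  bit 3: 0 → 1
  bit 4: 1 → 0
  bit 5: 0 → 1
  bit 6: 1 → 0
  bit 7: 0 → 1
  bit 8: 1 → 0
  bit 9: 1 → 0
  bit 10: 1 → 0
  bit 11: 1 → 0
= 110101010000


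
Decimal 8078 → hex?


Divide by 16 repeatedly:
8078 ÷ 16 = 504 remainder 14 (E)
504 ÷ 16 = 31 remainder 8 (8)
31 ÷ 16 = 1 remainder 15 (F)
1 ÷ 16 = 0 remainder 1 (1)
Reading remainders bottom-up:
= 0x1F8E


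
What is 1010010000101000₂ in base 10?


Positional values:
Bit 3: 1 × 2^3 = 8
Bit 5: 1 × 2^5 = 32
Bit 10: 1 × 2^10 = 1024
Bit 13: 1 × 2^13 = 8192
Bit 15: 1 × 2^15 = 32768
Sum = 8 + 32 + 1024 + 8192 + 32768
= 42024


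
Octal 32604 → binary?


Each octal digit → 3 binary bits:
  3 = 011
  2 = 010
  6 = 110
  0 = 000
  4 = 100
Concatenate: 011 010 110 000 100
= 011010110000100


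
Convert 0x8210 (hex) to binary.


Each hex digit → 4 binary bits:
  8 = 1000
  2 = 0010
  1 = 0001
  0 = 0000
Concatenate: 1000 0010 0001 0000
= 1000001000010000


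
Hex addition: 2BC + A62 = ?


Align and add column by column (LSB to MSB, each column mod 16 with carry):
  02BC
+ 0A62
  ----
  col 0: C(12) + 2(2) + 0 (carry in) = 14 → E(14), carry out 0
  col 1: B(11) + 6(6) + 0 (carry in) = 17 → 1(1), carry out 1
  col 2: 2(2) + A(10) + 1 (carry in) = 13 → D(13), carry out 0
  col 3: 0(0) + 0(0) + 0 (carry in) = 0 → 0(0), carry out 0
Reading digits MSB→LSB: 0D1E
Strip leading zeros: D1E
= 0xD1E


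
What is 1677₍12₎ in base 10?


Positional values (base 12):
  7 × 12^0 = 7 × 1 = 7
  7 × 12^1 = 7 × 12 = 84
  6 × 12^2 = 6 × 144 = 864
  1 × 12^3 = 1 × 1728 = 1728
Sum = 7 + 84 + 864 + 1728
= 2683


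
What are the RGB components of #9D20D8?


Hex: #9D20D8
R = 9D₁₆ = 157
G = 20₁₆ = 32
B = D8₁₆ = 216
= RGB(157, 32, 216)


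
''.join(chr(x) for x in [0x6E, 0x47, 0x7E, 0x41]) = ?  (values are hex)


Codes (hex): 0x6E 0x47 0x7E 0x41
Per-code ASCII lookup:
  0x6E = 110  (range 97-122: lowercase, 110 - 97 = 13) → 'n'
  0x47 = 71  (range 65-90: uppercase, 71 - 65 = 6) → 'G'
  0x7E = 126  (special character) → '~'
  0x41 = 65  (range 65-90: uppercase, 65 - 65 = 0) → 'A'
= 'nG~A'


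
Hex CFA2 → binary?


Each hex digit → 4 binary bits:
  C = 1100
  F = 1111
  A = 1010
  2 = 0010
Concatenate: 1100 1111 1010 0010
= 1100111110100010


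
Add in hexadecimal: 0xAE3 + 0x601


Align and add column by column (LSB to MSB, each column mod 16 with carry):
  0AE3
+ 0601
  ----
  col 0: 3(3) + 1(1) + 0 (carry in) = 4 → 4(4), carry out 0
  col 1: E(14) + 0(0) + 0 (carry in) = 14 → E(14), carry out 0
  col 2: A(10) + 6(6) + 0 (carry in) = 16 → 0(0), carry out 1
  col 3: 0(0) + 0(0) + 1 (carry in) = 1 → 1(1), carry out 0
Reading digits MSB→LSB: 10E4
Strip leading zeros: 10E4
= 0x10E4


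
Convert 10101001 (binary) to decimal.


Positional values:
Bit 0: 1 × 2^0 = 1
Bit 3: 1 × 2^3 = 8
Bit 5: 1 × 2^5 = 32
Bit 7: 1 × 2^7 = 128
Sum = 1 + 8 + 32 + 128
= 169


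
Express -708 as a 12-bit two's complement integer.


Original: 001011000100
Step 1 - Invert all bits: 110100111011
Step 2 - Add 1: 110100111011 + 1
= 110100111100 (represents -708)


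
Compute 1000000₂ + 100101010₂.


Align and add column by column (LSB to MSB, carry propagating):
  0001000000
+ 0100101010
  ----------
  col 0: 0 + 0 + 0 (carry in) = 0 → bit 0, carry out 0
  col 1: 0 + 1 + 0 (carry in) = 1 → bit 1, carry out 0
  col 2: 0 + 0 + 0 (carry in) = 0 → bit 0, carry out 0
  col 3: 0 + 1 + 0 (carry in) = 1 → bit 1, carry out 0
  col 4: 0 + 0 + 0 (carry in) = 0 → bit 0, carry out 0
  col 5: 0 + 1 + 0 (carry in) = 1 → bit 1, carry out 0
  col 6: 1 + 0 + 0 (carry in) = 1 → bit 1, carry out 0
  col 7: 0 + 0 + 0 (carry in) = 0 → bit 0, carry out 0
  col 8: 0 + 1 + 0 (carry in) = 1 → bit 1, carry out 0
  col 9: 0 + 0 + 0 (carry in) = 0 → bit 0, carry out 0
Reading bits MSB→LSB: 0101101010
Strip leading zeros: 101101010
= 101101010


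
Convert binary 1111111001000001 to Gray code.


Binary: 1111111001000001
Gray code: G = B XOR (B >> 1)
B >> 1 = 0111111100100000
1111111001000001 XOR 0111111100100000:
  1 XOR 0 = 1
  1 XOR 1 = 0
  1 XOR 1 = 0
  1 XOR 1 = 0
  1 XOR 1 = 0
  1 XOR 1 = 0
  1 XOR 1 = 0
  0 XOR 1 = 1
  0 XOR 0 = 0
  1 XOR 0 = 1
  0 XOR 1 = 1
  0 XOR 0 = 0
  0 XOR 0 = 0
  0 XOR 0 = 0
  0 XOR 0 = 0
  1 XOR 0 = 1
= 1000000101100001


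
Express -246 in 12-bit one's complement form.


Original: 000011110110
Invert all bits:
  bit 0: 0 → 1
  bit 1: 0 → 1
  bit 2: 0 → 1
  bit 3: 0 → 1
  bit 4: 1 → 0
  bit 5: 1 → 0
  bit 6: 1 → 0
  bit 7: 1 → 0
  bit 8: 0 → 1
  bit 9: 1 → 0
  bit 10: 1 → 0
  bit 11: 0 → 1
= 111100001001


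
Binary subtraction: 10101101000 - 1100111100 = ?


Align and subtract column by column (LSB to MSB, borrowing when needed):
  10101101000
- 01100111100
  -----------
  col 0: (0 - 0 borrow-in) - 0 → 0 - 0 = 0, borrow out 0
  col 1: (0 - 0 borrow-in) - 0 → 0 - 0 = 0, borrow out 0
  col 2: (0 - 0 borrow-in) - 1 → borrow from next column: (0+2) - 1 = 1, borrow out 1
  col 3: (1 - 1 borrow-in) - 1 → borrow from next column: (0+2) - 1 = 1, borrow out 1
  col 4: (0 - 1 borrow-in) - 1 → borrow from next column: (-1+2) - 1 = 0, borrow out 1
  col 5: (1 - 1 borrow-in) - 1 → borrow from next column: (0+2) - 1 = 1, borrow out 1
  col 6: (1 - 1 borrow-in) - 0 → 0 - 0 = 0, borrow out 0
  col 7: (0 - 0 borrow-in) - 0 → 0 - 0 = 0, borrow out 0
  col 8: (1 - 0 borrow-in) - 1 → 1 - 1 = 0, borrow out 0
  col 9: (0 - 0 borrow-in) - 1 → borrow from next column: (0+2) - 1 = 1, borrow out 1
  col 10: (1 - 1 borrow-in) - 0 → 0 - 0 = 0, borrow out 0
Reading bits MSB→LSB: 01000101100
Strip leading zeros: 1000101100
= 1000101100


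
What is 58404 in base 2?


Divide by 2 repeatedly:
58404 ÷ 2 = 29202 remainder 0
29202 ÷ 2 = 14601 remainder 0
14601 ÷ 2 = 7300 remainder 1
7300 ÷ 2 = 3650 remainder 0
3650 ÷ 2 = 1825 remainder 0
1825 ÷ 2 = 912 remainder 1
912 ÷ 2 = 456 remainder 0
456 ÷ 2 = 228 remainder 0
228 ÷ 2 = 114 remainder 0
114 ÷ 2 = 57 remainder 0
57 ÷ 2 = 28 remainder 1
28 ÷ 2 = 14 remainder 0
14 ÷ 2 = 7 remainder 0
7 ÷ 2 = 3 remainder 1
3 ÷ 2 = 1 remainder 1
1 ÷ 2 = 0 remainder 1
Reading remainders bottom-up:
= 1110010000100100


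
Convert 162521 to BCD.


Each digit → 4-bit binary:
  1 → 0001
  6 → 0110
  2 → 0010
  5 → 0101
  2 → 0010
  1 → 0001
= 0001 0110 0010 0101 0010 0001


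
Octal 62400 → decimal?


Positional values:
Position 0: 0 × 8^0 = 0
Position 1: 0 × 8^1 = 0
Position 2: 4 × 8^2 = 256
Position 3: 2 × 8^3 = 1024
Position 4: 6 × 8^4 = 24576
Sum = 0 + 0 + 256 + 1024 + 24576
= 25856


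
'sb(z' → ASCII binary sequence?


String: 'sb(z'  (4 characters)
Per-character ASCII lookup:
  's': lowercase starts at 97: 's' = 97 + 18 = 115 → 1110011
  'b': lowercase starts at 97: 'b' = 97 + 1 = 98 → 1100010
  '(': special character: '(' = 40 → 101000
  'z': lowercase starts at 97: 'z' = 97 + 25 = 122 → 1111010
= 1110011 1100010 101000 1111010


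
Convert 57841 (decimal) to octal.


Divide by 8 repeatedly:
57841 ÷ 8 = 7230 remainder 1
7230 ÷ 8 = 903 remainder 6
903 ÷ 8 = 112 remainder 7
112 ÷ 8 = 14 remainder 0
14 ÷ 8 = 1 remainder 6
1 ÷ 8 = 0 remainder 1
Reading remainders bottom-up:
= 0o160761
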